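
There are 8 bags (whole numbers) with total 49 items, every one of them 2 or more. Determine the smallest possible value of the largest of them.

The average is 49/8 > 6, so not all 8 can be 6 or less; the largest is ≥ 7.
Achievable: 1 of them at 7 and 7 at 6 total 49.

7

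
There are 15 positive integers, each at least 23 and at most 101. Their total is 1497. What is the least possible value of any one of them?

83

To make one integer as small as possible, make the other 14 as large as possible.
The other 14 contribute at most 14 × 101 = 1414, leaving at least 1497 − 1414 = 83.
Since 83 ≥ 23, this is achievable: one at 83 and 14 at 101.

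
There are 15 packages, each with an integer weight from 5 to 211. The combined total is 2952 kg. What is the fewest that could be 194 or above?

4

Each value short of 194 is at most 193, costing at least 211 − 193 = 18 against the maximum total of 3165.
We can afford to lose at most 3165 − 2952 = 213, so at most ⌊213/18⌋ = 11 fall short, and at least 4 are ≥ 194.
Exactly 4 works: 4 values at 211 and 11 at 193 total 2967; lower one of the high values by 15 (still ≥ 194) to hit 2952.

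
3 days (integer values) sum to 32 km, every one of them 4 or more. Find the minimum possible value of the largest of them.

11

Some value must be at least ⌈32/3⌉ = 11, since 3 × 10 = 30 < 32.
Achievable: 2 of them at 11 and 1 at 10 total 32.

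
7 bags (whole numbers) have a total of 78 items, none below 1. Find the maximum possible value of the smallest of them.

11

The 7 values sum to 78, so their minimum is at most ⌊78/7⌋ = 11.
Taking 6 copies of 11 and 1 copy of 12 gives exactly 78, so 11 is attained.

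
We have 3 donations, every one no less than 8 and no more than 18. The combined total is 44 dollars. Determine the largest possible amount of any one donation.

To make one donation as large as possible, make the other 2 as small as possible.
The other 2 contribute at least 2 × 8 = 16, leaving at most 44 − 16 = 28.
But each donation is capped at 18, so the maximum is 18.
Achievable: one at 18 and the other 2 totalling 26, which fits since 2 × 8 ≤ 26 ≤ 2 × 18.

18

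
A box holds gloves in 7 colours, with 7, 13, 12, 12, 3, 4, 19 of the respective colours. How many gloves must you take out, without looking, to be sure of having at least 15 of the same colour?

In the worst case you take as many as possible of each colour without reaching 15: 7 + 13 + 12 + 12 + 3 + 4 + 14 = 65.
The next one must give 15 of some colour, so 65 + 1 = 66.

66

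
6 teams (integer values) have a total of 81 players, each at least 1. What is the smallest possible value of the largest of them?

14

Some value must be at least ⌈81/6⌉ = 14, since 6 × 13 = 78 < 81.
Achievable: 3 of them at 14 and 3 at 13 total 81.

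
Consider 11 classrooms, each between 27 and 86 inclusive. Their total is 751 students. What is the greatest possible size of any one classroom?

86

Maximizing one value means minimizing the remaining 10.
The other 10 contribute at least 10 × 27 = 270, leaving at most 751 − 270 = 481.
But each classroom is capped at 86, so the maximum is 86.
Achievable: one at 86 and the other 10 totalling 665, which fits since 10 × 27 ≤ 665 ≤ 10 × 86.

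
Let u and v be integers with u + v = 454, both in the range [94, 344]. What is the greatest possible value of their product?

uv = u(454 − u) is maximized when u is as near 454/2 as the bounds allow.
Taking u = 227 and v = 227 (both in [94, 344]) gives uv = 51529.

51529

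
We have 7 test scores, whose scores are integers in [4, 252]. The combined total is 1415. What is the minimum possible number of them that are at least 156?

4

Each value short of 156 is at most 155, costing at least 252 − 155 = 97 against the maximum total of 1764.
We can afford to lose at most 1764 − 1415 = 349, so at most ⌊349/97⌋ = 3 fall short, and at least 4 are ≥ 156.
Exactly 4 works: 4 values at 252 and 3 at 155 total 1473; lower one of the high values by 58 (still ≥ 156) to hit 1415.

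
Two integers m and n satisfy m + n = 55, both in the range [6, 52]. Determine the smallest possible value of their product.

mn = m(55 − m) is concave in m, so over [6, 49] it is minimized at an endpoint.
The extreme feasible split is m = 6, n = 49, giving mn = 294.

294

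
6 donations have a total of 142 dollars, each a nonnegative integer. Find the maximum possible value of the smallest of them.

If every one of the 6 were at least 24, the total would be at least 6 × 24 = 144 > 142.
Achievable: 2 of them at 23 and 4 at 24 total 142.

23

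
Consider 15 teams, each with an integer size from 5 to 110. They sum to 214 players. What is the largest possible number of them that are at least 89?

1

If k of the values are ≥ 89, the total is ≥ 89k + 5(15 − k).
Setting 89k + 5(15 − k) ≤ 214 gives 84k ≤ 139, so k ≤ 1.
k = 1 is achieved by 1 value at 89 and 14 at 5, total 159; add 55 to one value (staying below 89) to reach 214.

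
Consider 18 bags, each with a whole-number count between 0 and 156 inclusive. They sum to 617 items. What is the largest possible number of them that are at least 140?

If k of the values are ≥ 140, the total is ≥ 140k + 0(18 − k).
Setting 140k + 0(18 − k) ≤ 617 gives 140k ≤ 617, so k ≤ 4.
k = 4 is achieved by 4 values at 140 and 14 at 0, total 560; add 57 to one value (staying below 140) to reach 617.

4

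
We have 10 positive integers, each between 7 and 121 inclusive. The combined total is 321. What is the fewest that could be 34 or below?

2

Each value above 34 is at least 35, contributing at least 35 − 7 = 28 above the floor 7.
The sum exceeds the floor total 70 by 251, so at most ⌊251/28⌋ = 8 exceed 34, and at least 2 are ≤ 34.
Exactly 2 works: 2 values at 7 and 8 at 35 total 294; raise one of the low values by 27 (still ≤ 34) to hit 321.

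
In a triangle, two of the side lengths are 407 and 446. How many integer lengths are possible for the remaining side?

813

The triangle inequality gives |407 − 446| < c < 407 + 446, i.e. 39 < c < 853.
So c can be any integer from 40 to 852: 813 values.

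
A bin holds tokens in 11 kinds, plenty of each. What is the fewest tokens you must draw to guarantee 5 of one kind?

45

You could draw 4 of every kind without reaching 5 of any — 44 in all.
One more forces 5 of some kind, so 44 + 1 = 45.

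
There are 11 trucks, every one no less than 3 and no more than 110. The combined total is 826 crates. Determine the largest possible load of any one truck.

110

Maximizing one value means minimizing the remaining 10.
The other 10 contribute at least 10 × 3 = 30, leaving at most 826 − 30 = 796.
But each truck is capped at 110, so the maximum is 110.
Achievable: one at 110 and the other 10 totalling 716, which fits since 10 × 3 ≤ 716 ≤ 10 × 110.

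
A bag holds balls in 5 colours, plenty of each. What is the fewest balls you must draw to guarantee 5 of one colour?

You could draw 4 of every colour without reaching 5 of any — 20 in all.
One more forces 5 of some colour, so 20 + 1 = 21.

21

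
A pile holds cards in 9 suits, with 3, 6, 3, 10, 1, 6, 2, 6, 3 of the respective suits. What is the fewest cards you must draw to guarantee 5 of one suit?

In the worst case you take as many as possible of each suit without reaching 5: 3 + 4 + 3 + 4 + 1 + 4 + 2 + 4 + 3 = 28.
The next one must give 5 of some suit, so 28 + 1 = 29.

29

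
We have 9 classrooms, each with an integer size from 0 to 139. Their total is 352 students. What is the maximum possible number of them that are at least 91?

3

With k values at 91 or above and the rest at least 0, the sum is at least 0 + 91k.
Since the sum is 352, we need 91k ≤ 352, i.e. k ≤ 3.
k = 3 is achieved by 3 values at 91 and 6 at 0, total 273; add 79 to one value (staying below 91) to reach 352.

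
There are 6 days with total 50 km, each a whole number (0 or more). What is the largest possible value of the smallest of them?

The 6 values sum to 50, so their minimum is at most ⌊50/6⌋ = 8.
Achievable: 4 of them at 8 and 2 at 9 total 50.

8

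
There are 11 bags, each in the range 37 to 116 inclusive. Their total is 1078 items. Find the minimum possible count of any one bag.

Minimizing one value means maximizing the remaining 10.
The other 10 can take up 10 × 116 = 1160 ≥ 1078 − 37, so one bag can sit at its floor of 37.
Achievable: one at 37 and the other 10 totalling 1041, which fits since 10 × 37 ≤ 1041 ≤ 10 × 116.

37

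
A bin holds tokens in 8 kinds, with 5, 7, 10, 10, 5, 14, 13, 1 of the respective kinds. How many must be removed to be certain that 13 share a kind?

In the worst case you take as many as possible of each kind without reaching 13: 5 + 7 + 10 + 10 + 5 + 12 + 12 + 1 = 62.
The next one must give 13 of some kind, so 62 + 1 = 63.

63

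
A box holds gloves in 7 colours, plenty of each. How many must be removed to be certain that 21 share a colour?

In the worst case you draw 20 of each of the 7 colours: 7 × 20 = 140.
One more forces 21 of some colour, so 140 + 1 = 141.

141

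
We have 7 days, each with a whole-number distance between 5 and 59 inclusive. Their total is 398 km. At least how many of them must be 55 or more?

4

Suppose at most 7 − j of them reach 55; then j values are ≤ 54 and the rest ≤ 59.
The total is then ≤ 54·j + 59·(7 − j) = 413 − 5j. For this to be ≥ 398 we need j ≤ 3, so at least 7 − 3 = 4 must reach 55.
Exactly 4 works: 4 values at 59 and 3 at 54 total 398.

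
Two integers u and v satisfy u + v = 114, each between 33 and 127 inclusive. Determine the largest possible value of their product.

For a fixed sum, the product uv is largest when u and v are as close as possible.
Taking u = 57 and v = 57 (both in [33, 127]) gives uv = 3249.

3249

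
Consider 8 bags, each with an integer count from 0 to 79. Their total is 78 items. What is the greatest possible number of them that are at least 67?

With k values at 67 or above and the rest at least 0, the sum is at least 0 + 67k.
Since the sum is 78, we need 67k ≤ 78, i.e. k ≤ 1.
k = 1 is achieved by 1 value at 67 and 7 at 0, total 67; add 11 to one value (staying below 67) to reach 78.

1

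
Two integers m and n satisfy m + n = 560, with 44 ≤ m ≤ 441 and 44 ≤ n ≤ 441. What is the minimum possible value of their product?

52479

mn = m(560 − m) is concave in m, so over [119, 441] it is minimized at an endpoint.
The extreme feasible split is m = 119, n = 441, giving mn = 52479.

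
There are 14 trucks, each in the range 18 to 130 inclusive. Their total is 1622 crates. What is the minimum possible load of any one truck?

18

Minimizing one value means maximizing the remaining 13.
The other 13 can take up 13 × 130 = 1690 ≥ 1622 − 18, so one truck can sit at its floor of 18.
Achievable: one at 18 and the other 13 totalling 1604, which fits since 13 × 18 ≤ 1604 ≤ 13 × 130.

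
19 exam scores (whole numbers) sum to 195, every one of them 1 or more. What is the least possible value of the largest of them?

11

Some value must be at least ⌈195/19⌉ = 11, since 19 × 10 = 190 < 195.
Equality holds with 5 values of 11 and 14 values of 10.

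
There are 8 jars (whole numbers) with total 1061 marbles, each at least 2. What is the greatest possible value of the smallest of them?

132

If every one of the 8 were at least 133, the total would be at least 8 × 133 = 1064 > 1061.
Taking 3 copies of 132 and 5 copies of 133 gives exactly 1061, so 132 is attained.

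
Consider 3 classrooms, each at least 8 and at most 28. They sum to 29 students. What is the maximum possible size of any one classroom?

Maximizing one value means minimizing the remaining 2.
The other 2 contribute at least 2 × 8 = 16, leaving at most 29 − 16 = 13.
Since 13 ≤ 28, this is achievable: one at 13 and 2 at 8.

13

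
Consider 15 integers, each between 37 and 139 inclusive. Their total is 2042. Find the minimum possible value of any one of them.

To make one integer as small as possible, make the other 14 as large as possible.
The other 14 contribute at most 14 × 139 = 1946, leaving at least 2042 − 1946 = 96.
Since 96 ≥ 37, this is achievable: one at 96 and 14 at 139.

96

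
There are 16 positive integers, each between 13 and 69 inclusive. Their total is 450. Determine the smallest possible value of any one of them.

13

To make one integer as small as possible, make the other 15 as large as possible.
The other 15 can take up 15 × 69 = 1035 ≥ 450 − 13, so one integer can sit at its floor of 13.
Achievable: one at 13 and the other 15 totalling 437, which fits since 15 × 13 ≤ 437 ≤ 15 × 69.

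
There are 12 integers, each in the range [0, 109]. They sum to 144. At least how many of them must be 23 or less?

6

If only k of them are at most 23, the other 12 − k are at least 24, so the total is at least (12 − k)·24 + k·0.
This is ≤ 144, so (12 − k)·24 + 0k ≤ 144, which gives k ≥ 6.
Exactly 6 works: 6 values at 0 and 6 at 24 total 144.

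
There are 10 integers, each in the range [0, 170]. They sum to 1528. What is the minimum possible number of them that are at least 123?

If only k of them are at least 123, the other 10 − k are at most 122, so the total is at most k·170 + (10 − k)·122.
This must reach 1528, so k·170 + (10 − k)·122 ≥ 1528, giving k ≥ 7.
Exactly 7 works: 7 values at 170 and 3 at 122 total 1556; lower one of the high values by 28 (still ≥ 123) to hit 1528.

7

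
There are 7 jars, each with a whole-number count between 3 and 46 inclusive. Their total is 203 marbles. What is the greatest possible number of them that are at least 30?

Suppose k of them are at least 30. Those contribute at least 30 each and the other 7 − k at least 3 each.
So the total is at least 30k + 3(7 − k) = 21 + 27k. This must be ≤ 203, giving k ≤ 6.
k = 6 is achieved by 6 values at 30 and 1 at 3, total 183; add 20 to one value (staying below 30) to reach 203.

6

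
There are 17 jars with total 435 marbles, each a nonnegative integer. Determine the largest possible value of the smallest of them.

25

The average is 435/17 < 26, so some value is ≤ 25.
Achievable: 7 of them at 25 and 10 at 26 total 435.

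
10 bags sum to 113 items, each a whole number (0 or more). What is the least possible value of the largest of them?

12

Some value must be at least ⌈113/10⌉ = 12, since 10 × 11 = 110 < 113.
Equality holds with 3 values of 12 and 7 values of 11.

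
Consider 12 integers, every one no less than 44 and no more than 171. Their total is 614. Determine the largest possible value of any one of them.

130

To make one integer as large as possible, make the other 11 as small as possible.
The other 11 contribute at least 11 × 44 = 484, leaving at most 614 − 484 = 130.
Since 130 ≤ 171, this is achievable: one at 130 and 11 at 44.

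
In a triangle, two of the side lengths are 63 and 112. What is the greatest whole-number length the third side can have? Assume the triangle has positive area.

174

The third side must be less than 63 + 112 = 175.
The largest integer below 175 is 174.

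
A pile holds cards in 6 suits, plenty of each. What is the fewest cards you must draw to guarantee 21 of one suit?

121

You could draw 20 of every suit without reaching 21 of any — 120 in all.
One more forces 21 of some suit, so 120 + 1 = 121.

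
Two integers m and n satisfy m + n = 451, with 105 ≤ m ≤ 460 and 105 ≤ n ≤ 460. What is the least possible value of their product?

36330

mn = m(451 − m) is concave in m, so over [105, 346] it is minimized at an endpoint.
At the endpoint m = 105, n = 451 − 105 = 346, so mn = 105 × 346 = 36330.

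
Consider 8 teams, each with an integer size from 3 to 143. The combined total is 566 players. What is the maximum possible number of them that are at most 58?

6

Suppose k of them are at most 58. Those contribute at most 58 each and the rest at most 143 each.
So the total is at most 58k + 143(8 − k) = 1144 − 85k. This must still be ≥ 566, so k ≤ 6.
k = 6 is achieved by 6 values at 58 and 2 at 143, total 634; lower one of the 143's by 68 (still > 58) to reach 566.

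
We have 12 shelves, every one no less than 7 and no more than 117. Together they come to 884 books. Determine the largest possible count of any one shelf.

117

Maximizing one value means minimizing the remaining 11.
The other 11 contribute at least 11 × 7 = 77, leaving at most 884 − 77 = 807.
But each shelf is capped at 117, so the maximum is 117.
Achievable: one at 117 and the other 11 totalling 767, which fits since 11 × 7 ≤ 767 ≤ 11 × 117.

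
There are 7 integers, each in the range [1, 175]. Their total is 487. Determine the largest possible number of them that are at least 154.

If k of the values are ≥ 154, the total is ≥ 154k + 1(7 − k).
Setting 154k + 1(7 − k) ≤ 487 gives 153k ≤ 480, so k ≤ 3.
k = 3 is achieved by 3 values at 154 and 4 at 1, total 466; add 21 to one value (staying below 154) to reach 487.

3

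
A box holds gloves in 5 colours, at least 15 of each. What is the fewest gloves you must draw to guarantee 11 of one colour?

You could draw 10 of every colour without reaching 11 of any — 50 in all.
One more forces 11 of some colour, so 50 + 1 = 51.

51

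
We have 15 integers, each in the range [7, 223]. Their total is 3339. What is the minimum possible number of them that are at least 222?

Suppose at most 15 − j of them reach 222; then j values are ≤ 221 and the rest ≤ 223.
The total is then ≤ 221·j + 223·(15 − j) = 3345 − 2j. For this to be ≥ 3339 we need j ≤ 3, so at least 15 − 3 = 12 must reach 222.
Exactly 12 works: 12 values at 223 and 3 at 221 total 3339.

12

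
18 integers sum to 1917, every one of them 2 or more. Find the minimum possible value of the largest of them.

107

Some value must be at least ⌈1917/18⌉ = 107, since 18 × 106 = 1908 < 1917.
Taking 9 copies of 106 and 9 copies of 107 gives exactly 1917, so 107 is attained.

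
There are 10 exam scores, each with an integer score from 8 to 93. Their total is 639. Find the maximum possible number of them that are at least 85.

7

Suppose k of them are at least 85. Those contribute at least 85 each and the other 10 − k at least 8 each.
So the total is at least 85k + 8(10 − k) = 80 + 77k. This must be ≤ 639, giving k ≤ 7.
k = 7 is achieved by 7 values at 85 and 3 at 8, total 619; add 20 to one value (staying below 85) to reach 639.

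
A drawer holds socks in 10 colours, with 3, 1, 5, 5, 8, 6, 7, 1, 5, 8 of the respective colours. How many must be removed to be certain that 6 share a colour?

In the worst case you take as many as possible of each colour without reaching 6: 3 + 1 + 5 + 5 + 5 + 5 + 5 + 1 + 5 + 5 = 40.
The next one must give 6 of some colour, so 40 + 1 = 41.

41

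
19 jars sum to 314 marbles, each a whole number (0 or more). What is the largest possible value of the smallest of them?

The average is 314/19 < 17, so some value is ≤ 16.
Taking 9 copies of 16 and 10 copies of 17 gives exactly 314, so 16 is attained.

16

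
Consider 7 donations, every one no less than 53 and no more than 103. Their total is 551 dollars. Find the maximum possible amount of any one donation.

To make one donation as large as possible, make the other 6 as small as possible.
The other 6 contribute at least 6 × 53 = 318, leaving at most 551 − 318 = 233.
But each donation is capped at 103, so the maximum is 103.
Achievable: one at 103 and the other 6 totalling 448, which fits since 6 × 53 ≤ 448 ≤ 6 × 103.

103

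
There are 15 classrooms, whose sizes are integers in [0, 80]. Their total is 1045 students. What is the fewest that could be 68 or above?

4

Suppose at most 15 − j of them reach 68; then j values are ≤ 67 and the rest ≤ 80.
The total is then ≤ 67·j + 80·(15 − j) = 1200 − 13j. For this to be ≥ 1045 we need j ≤ 11, so at least 15 − 11 = 4 must reach 68.
Exactly 4 works: 4 values at 80 and 11 at 67 total 1057; lower one of the high values by 12 (still ≥ 68) to hit 1045.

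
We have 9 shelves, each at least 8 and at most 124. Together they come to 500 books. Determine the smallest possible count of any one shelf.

Minimizing one value means maximizing the remaining 8.
The other 8 can take up 8 × 124 = 992 ≥ 500 − 8, so one shelf can sit at its floor of 8.
Achievable: one at 8 and the other 8 totalling 492, which fits since 8 × 8 ≤ 492 ≤ 8 × 124.

8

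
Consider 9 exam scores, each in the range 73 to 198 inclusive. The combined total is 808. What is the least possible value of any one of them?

73

To make one score as small as possible, make the other 8 as large as possible.
The other 8 can take up 8 × 198 = 1584 ≥ 808 − 73, so one score can sit at its floor of 73.
Achievable: one at 73 and the other 8 totalling 735, which fits since 8 × 73 ≤ 735 ≤ 8 × 198.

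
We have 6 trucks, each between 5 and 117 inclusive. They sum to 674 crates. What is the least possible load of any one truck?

89

Minimizing one value means maximizing the remaining 5.
The other 5 contribute at most 5 × 117 = 585, leaving at least 674 − 585 = 89.
Since 89 ≥ 5, this is achievable: one at 89 and 5 at 117.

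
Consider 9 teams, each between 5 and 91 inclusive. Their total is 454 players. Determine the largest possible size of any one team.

To make one team as large as possible, make the other 8 as small as possible.
The other 8 contribute at least 8 × 5 = 40, leaving at most 454 − 40 = 414.
But each team is capped at 91, so the maximum is 91.
Achievable: one at 91 and the other 8 totalling 363, which fits since 8 × 5 ≤ 363 ≤ 8 × 91.

91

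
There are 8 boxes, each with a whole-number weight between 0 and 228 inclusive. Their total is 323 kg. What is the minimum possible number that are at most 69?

4

If only k of them are at most 69, the other 8 − k are at least 70, so the total is at least (8 − k)·70 + k·0.
This is ≤ 323, so (8 − k)·70 + 0k ≤ 323, which gives k ≥ 4.
Exactly 4 works: 4 values at 0 and 4 at 70 total 280; raise one of the low values by 43 (still ≤ 69) to hit 323.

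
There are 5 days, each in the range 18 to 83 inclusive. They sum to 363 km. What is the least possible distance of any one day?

Minimizing one value means maximizing the remaining 4.
The other 4 contribute at most 4 × 83 = 332, leaving at least 363 − 332 = 31.
Since 31 ≥ 18, this is achievable: one at 31 and 4 at 83.

31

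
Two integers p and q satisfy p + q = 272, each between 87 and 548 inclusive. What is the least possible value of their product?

16095

For a fixed sum, pq is smallest when p and q are as far apart as possible.
At the endpoint p = 87, q = 272 − 87 = 185, so pq = 87 × 185 = 16095.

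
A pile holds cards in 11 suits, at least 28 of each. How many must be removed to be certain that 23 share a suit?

243

In the worst case you draw 22 of each of the 11 suits: 11 × 22 = 242.
One more forces 23 of some suit, so 242 + 1 = 243.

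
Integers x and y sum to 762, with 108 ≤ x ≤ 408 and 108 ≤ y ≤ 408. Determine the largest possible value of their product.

With x + y fixed, xy peaks when the two are closest together.
Taking x = 381 and y = 381 (both in [108, 408]) gives xy = 145161.

145161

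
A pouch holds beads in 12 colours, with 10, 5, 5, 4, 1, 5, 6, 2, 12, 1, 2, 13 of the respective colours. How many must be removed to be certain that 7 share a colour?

50

In the worst case you take as many as possible of each colour without reaching 7: 6 + 5 + 5 + 4 + 1 + 5 + 6 + 2 + 6 + 1 + 2 + 6 = 49.
The next one must give 7 of some colour, so 49 + 1 = 50.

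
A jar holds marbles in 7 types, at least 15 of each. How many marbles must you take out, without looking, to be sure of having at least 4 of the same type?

In the worst case you draw 3 of each of the 7 types: 7 × 3 = 21.
One more forces 4 of some type, so 21 + 1 = 22.

22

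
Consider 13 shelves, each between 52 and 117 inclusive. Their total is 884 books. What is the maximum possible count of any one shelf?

To make one shelf as large as possible, make the other 12 as small as possible.
The other 12 contribute at least 12 × 52 = 624, leaving at most 884 − 624 = 260.
But each shelf is capped at 117, so the maximum is 117.
Achievable: one at 117 and the other 12 totalling 767, which fits since 12 × 52 ≤ 767 ≤ 12 × 117.

117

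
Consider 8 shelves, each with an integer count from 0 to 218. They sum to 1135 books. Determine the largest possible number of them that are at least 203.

5

With k values at 203 or above and the rest at least 0, the sum is at least 0 + 203k.
Since the sum is 1135, we need 203k ≤ 1135, i.e. k ≤ 5.
k = 5 is achieved by 5 values at 203 and 3 at 0, total 1015; add 120 to one value (staying below 203) to reach 1135.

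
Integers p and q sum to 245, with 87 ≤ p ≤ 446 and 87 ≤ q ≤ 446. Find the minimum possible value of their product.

13746

For a fixed sum, pq is smallest when p and q are as far apart as possible.
The extreme feasible split is p = 87, q = 158, giving pq = 13746.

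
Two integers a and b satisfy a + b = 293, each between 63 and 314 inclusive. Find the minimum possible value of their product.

14490

ab = a(293 − a) is concave in a, so over [63, 230] it is minimized at an endpoint.
At the endpoint a = 63, b = 293 − 63 = 230, so ab = 63 × 230 = 14490.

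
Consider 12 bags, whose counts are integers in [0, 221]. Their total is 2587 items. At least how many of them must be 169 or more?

If only k of them are at least 169, the other 12 − k are at most 168, so the total is at most k·221 + (12 − k)·168.
This must reach 2587, so k·221 + (12 − k)·168 ≥ 2587, giving k ≥ 11.
Exactly 11 works: 11 values at 221 and 1 at 168 total 2599; lower one of the high values by 12 (still ≥ 169) to hit 2587.

11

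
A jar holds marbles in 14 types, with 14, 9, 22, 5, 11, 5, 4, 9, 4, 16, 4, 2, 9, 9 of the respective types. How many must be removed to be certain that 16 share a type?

116

In the worst case you take as many as possible of each type without reaching 16: 14 + 9 + 15 + 5 + 11 + 5 + 4 + 9 + 4 + 15 + 4 + 2 + 9 + 9 = 115.
The next one must give 16 of some type, so 115 + 1 = 116.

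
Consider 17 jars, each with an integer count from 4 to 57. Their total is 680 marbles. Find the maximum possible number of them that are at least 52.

With k values at 52 or above and the rest at least 4, the sum is at least 68 + 48k.
Since the sum is 680, we need 48k ≤ 612, i.e. k ≤ 12.
k = 12 is achieved by 12 values at 52 and 5 at 4, total 644; add 36 to one value (staying below 52) to reach 680.

12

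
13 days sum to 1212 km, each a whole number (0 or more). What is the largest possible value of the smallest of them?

The 13 values sum to 1212, so their minimum is at most ⌊1212/13⌋ = 93.
Achievable: 10 of them at 93 and 3 at 94 total 1212.

93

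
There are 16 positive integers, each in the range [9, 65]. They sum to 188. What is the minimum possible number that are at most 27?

Each value above 27 is at least 28, contributing at least 28 − 9 = 19 above the floor 9.
The sum exceeds the floor total 144 by 44, so at most ⌊44/19⌋ = 2 exceed 27, and at least 14 are ≤ 27.
Exactly 14 works: 14 values at 9 and 2 at 28 total 182; raise one of the low values by 6 (still ≤ 27) to hit 188.

14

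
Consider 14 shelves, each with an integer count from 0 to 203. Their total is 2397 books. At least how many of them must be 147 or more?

Each value short of 147 is at most 146, costing at least 203 − 146 = 57 against the maximum total of 2842.
We can afford to lose at most 2842 − 2397 = 445, so at most ⌊445/57⌋ = 7 fall short, and at least 7 are ≥ 147.
Exactly 7 works: 7 values at 203 and 7 at 146 total 2443; lower one of the high values by 46 (still ≥ 147) to hit 2397.

7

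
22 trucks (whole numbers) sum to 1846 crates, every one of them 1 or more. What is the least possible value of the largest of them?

84

If every one of the 22 were at most 83, the total would be at most 22 × 83 = 1826 < 1846.
Equality holds with 20 values of 84 and 2 values of 83.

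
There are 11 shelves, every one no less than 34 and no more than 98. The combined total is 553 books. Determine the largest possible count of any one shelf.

98

To make one shelf as large as possible, make the other 10 as small as possible.
The other 10 contribute at least 10 × 34 = 340, leaving at most 553 − 340 = 213.
But each shelf is capped at 98, so the maximum is 98.
Achievable: one at 98 and the other 10 totalling 455, which fits since 10 × 34 ≤ 455 ≤ 10 × 98.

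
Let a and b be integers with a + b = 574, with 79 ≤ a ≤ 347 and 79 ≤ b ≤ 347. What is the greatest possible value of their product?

For a fixed sum, the product ab is largest when a and b are as close as possible.
Taking a = 287 and b = 287 (both in [79, 347]) gives ab = 82369.

82369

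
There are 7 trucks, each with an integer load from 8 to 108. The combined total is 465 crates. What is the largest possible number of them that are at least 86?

5

With k values at 86 or above and the rest at least 8, the sum is at least 56 + 78k.
Since the sum is 465, we need 78k ≤ 409, i.e. k ≤ 5.
k = 5 is achieved by 5 values at 86 and 2 at 8, total 446; add 19 to one value (staying below 86) to reach 465.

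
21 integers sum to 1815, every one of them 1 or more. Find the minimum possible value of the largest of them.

If every one of the 21 were at most 86, the total would be at most 21 × 86 = 1806 < 1815.
Achievable: 9 of them at 87 and 12 at 86 total 1815.

87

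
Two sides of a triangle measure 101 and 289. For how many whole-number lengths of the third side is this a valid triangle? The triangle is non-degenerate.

201

The triangle inequality gives |101 − 289| < c < 101 + 289, i.e. 188 < c < 390.
So c can be any integer from 189 to 389: 201 values.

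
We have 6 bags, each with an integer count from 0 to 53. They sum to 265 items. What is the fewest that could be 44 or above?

1

If only k of them are at least 44, the other 6 − k are at most 43, so the total is at most k·53 + (6 − k)·43.
This must reach 265, so k·53 + (6 − k)·43 ≥ 265, giving k ≥ 1.
Exactly 1 works: 1 value at 53 and 5 at 43 total 268; lower one of the high values by 3 (still ≥ 44) to hit 265.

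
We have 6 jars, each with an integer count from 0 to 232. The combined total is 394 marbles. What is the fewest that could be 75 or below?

1

Let j be the number exceeding 75. Then the total is ≥ 76·j + 0·(6 − j) = 0 + 76j.
So 76j ≤ 394 and j ≤ 5; hence at least 6 − 5 = 1 are ≤ 75.
Exactly 1 works: 1 value at 0 and 5 at 76 total 380; raise one of the low values by 14 (still ≤ 75) to hit 394.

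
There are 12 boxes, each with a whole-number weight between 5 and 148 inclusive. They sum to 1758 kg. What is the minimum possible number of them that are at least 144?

Each value short of 144 is at most 143, costing at least 148 − 143 = 5 against the maximum total of 1776.
We can afford to lose at most 1776 − 1758 = 18, so at most ⌊18/5⌋ = 3 fall short, and at least 9 are ≥ 144.
Exactly 9 works: 9 values at 148 and 3 at 143 total 1761; lower one of the high values by 3 (still ≥ 144) to hit 1758.

9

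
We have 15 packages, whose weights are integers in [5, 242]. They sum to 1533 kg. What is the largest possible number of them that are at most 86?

13

Suppose k of them are at most 86. Those contribute at most 86 each and the rest at most 242 each.
So the total is at most 86k + 242(15 − k) = 3630 − 156k. This must still be ≥ 1533, so k ≤ 13.
k = 13 is achieved by 13 values at 86 and 2 at 242, total 1602; lower one of the 242's by 69 (still > 86) to reach 1533.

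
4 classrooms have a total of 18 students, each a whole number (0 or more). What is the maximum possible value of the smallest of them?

4

If every one of the 4 were at least 5, the total would be at least 4 × 5 = 20 > 18.
Equality holds with 2 values of 4 and 2 values of 5.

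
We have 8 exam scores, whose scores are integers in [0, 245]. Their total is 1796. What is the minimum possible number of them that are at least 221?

Each value short of 221 is at most 220, costing at least 245 − 220 = 25 against the maximum total of 1960.
We can afford to lose at most 1960 − 1796 = 164, so at most ⌊164/25⌋ = 6 fall short, and at least 2 are ≥ 221.
Exactly 2 works: 2 values at 245 and 6 at 220 total 1810; lower one of the high values by 14 (still ≥ 221) to hit 1796.

2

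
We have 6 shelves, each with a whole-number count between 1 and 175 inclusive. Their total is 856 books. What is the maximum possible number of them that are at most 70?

Each value at 70 or below falls at least 175 − 70 = 105 short of the ceiling 175.
The ceiling total is 6 × 175 = 1050, and we need 856, so at most ⌊(1050 − 856)/105⌋ = 1 can be that low.
k = 1 is achieved by 1 value at 70 and 5 at 175, total 945; lower one of the 175's by 89 (still > 70) to reach 856.

1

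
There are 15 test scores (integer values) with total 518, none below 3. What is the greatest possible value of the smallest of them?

34

The average is 518/15 < 35, so some value is ≤ 34.
Taking 7 copies of 34 and 8 copies of 35 gives exactly 518, so 34 is attained.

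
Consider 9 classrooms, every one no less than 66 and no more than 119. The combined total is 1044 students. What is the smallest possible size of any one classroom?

92

To make one classroom as small as possible, make the other 8 as large as possible.
The other 8 contribute at most 8 × 119 = 952, leaving at least 1044 − 952 = 92.
Since 92 ≥ 66, this is achievable: one at 92 and 8 at 119.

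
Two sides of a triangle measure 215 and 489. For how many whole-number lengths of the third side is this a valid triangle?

The triangle inequality gives |215 − 489| < c < 215 + 489, i.e. 274 < c < 704.
So c can be any integer from 275 to 703: 429 values.

429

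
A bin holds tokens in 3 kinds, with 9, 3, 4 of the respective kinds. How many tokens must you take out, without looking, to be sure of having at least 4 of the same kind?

10

In the worst case you take as many as possible of each kind without reaching 4: 3 + 3 + 3 = 9.
The next one must give 4 of some kind, so 9 + 1 = 10.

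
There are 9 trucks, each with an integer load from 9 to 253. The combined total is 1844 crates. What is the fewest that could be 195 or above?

If only k of them are at least 195, the other 9 − k are at most 194, so the total is at most k·253 + (9 − k)·194.
This must reach 1844, so k·253 + (9 − k)·194 ≥ 1844, giving k ≥ 2.
Exactly 2 works: 2 values at 253 and 7 at 194 total 1864; lower one of the high values by 20 (still ≥ 195) to hit 1844.

2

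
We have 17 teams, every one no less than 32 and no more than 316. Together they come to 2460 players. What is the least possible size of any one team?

Minimizing one value means maximizing the remaining 16.
The other 16 can take up 16 × 316 = 5056 ≥ 2460 − 32, so one team can sit at its floor of 32.
Achievable: one at 32 and the other 16 totalling 2428, which fits since 16 × 32 ≤ 2428 ≤ 16 × 316.

32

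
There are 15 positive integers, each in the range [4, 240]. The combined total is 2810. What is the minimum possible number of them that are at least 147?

7

Each value short of 147 is at most 146, costing at least 240 − 146 = 94 against the maximum total of 3600.
We can afford to lose at most 3600 − 2810 = 790, so at most ⌊790/94⌋ = 8 fall short, and at least 7 are ≥ 147.
Exactly 7 works: 7 values at 240 and 8 at 146 total 2848; lower one of the high values by 38 (still ≥ 147) to hit 2810.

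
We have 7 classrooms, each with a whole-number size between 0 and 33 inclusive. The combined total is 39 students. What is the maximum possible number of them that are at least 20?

If k of the values are ≥ 20, the total is ≥ 20k + 0(7 − k).
Setting 20k + 0(7 − k) ≤ 39 gives 20k ≤ 39, so k ≤ 1.
k = 1 is achieved by 1 value at 20 and 6 at 0, total 20; add 19 to one value (staying below 20) to reach 39.

1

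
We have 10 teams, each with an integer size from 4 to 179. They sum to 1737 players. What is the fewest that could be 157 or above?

8

Each value short of 157 is at most 156, costing at least 179 − 156 = 23 against the maximum total of 1790.
We can afford to lose at most 1790 − 1737 = 53, so at most ⌊53/23⌋ = 2 fall short, and at least 8 are ≥ 157.
Exactly 8 works: 8 values at 179 and 2 at 156 total 1744; lower one of the high values by 7 (still ≥ 157) to hit 1737.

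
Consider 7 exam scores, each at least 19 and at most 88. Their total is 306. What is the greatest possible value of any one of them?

Maximizing one value means minimizing the remaining 6.
The other 6 contribute at least 6 × 19 = 114, leaving at most 306 − 114 = 192.
But each score is capped at 88, so the maximum is 88.
Achievable: one at 88 and the other 6 totalling 218, which fits since 6 × 19 ≤ 218 ≤ 6 × 88.

88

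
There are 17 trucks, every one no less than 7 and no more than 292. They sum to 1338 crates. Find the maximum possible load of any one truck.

To make one truck as large as possible, make the other 16 as small as possible.
The other 16 contribute at least 16 × 7 = 112, leaving at most 1338 − 112 = 1226.
But each truck is capped at 292, so the maximum is 292.
Achievable: one at 292 and the other 16 totalling 1046, which fits since 16 × 7 ≤ 1046 ≤ 16 × 292.

292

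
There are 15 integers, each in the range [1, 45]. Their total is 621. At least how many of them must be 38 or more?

9

Each value short of 38 is at most 37, costing at least 45 − 37 = 8 against the maximum total of 675.
We can afford to lose at most 675 − 621 = 54, so at most ⌊54/8⌋ = 6 fall short, and at least 9 are ≥ 38.
Exactly 9 works: 9 values at 45 and 6 at 37 total 627; lower one of the high values by 6 (still ≥ 38) to hit 621.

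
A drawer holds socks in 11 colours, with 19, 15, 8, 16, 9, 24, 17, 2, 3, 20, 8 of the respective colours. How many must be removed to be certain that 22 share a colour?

In the worst case you take as many as possible of each colour without reaching 22: 19 + 15 + 8 + 16 + 9 + 21 + 17 + 2 + 3 + 20 + 8 = 138.
The next one must give 22 of some colour, so 138 + 1 = 139.

139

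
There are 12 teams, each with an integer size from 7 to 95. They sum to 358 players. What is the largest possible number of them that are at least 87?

With k values at 87 or above and the rest at least 7, the sum is at least 84 + 80k.
Since the sum is 358, we need 80k ≤ 274, i.e. k ≤ 3.
k = 3 is achieved by 3 values at 87 and 9 at 7, total 324; add 34 to one value (staying below 87) to reach 358.

3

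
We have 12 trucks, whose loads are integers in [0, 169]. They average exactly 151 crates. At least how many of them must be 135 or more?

6

The total is 12 × 151 = 1812.
Each value short of 135 is at most 134, costing at least 169 − 134 = 35 against the maximum total of 2028.
We can afford to lose at most 2028 − 1812 = 216, so at most ⌊216/35⌋ = 6 fall short, and at least 6 are ≥ 135.
Exactly 6 works: 6 values at 169 and 6 at 134 total 1818; lower one of the high values by 6 (still ≥ 135) to hit 1812.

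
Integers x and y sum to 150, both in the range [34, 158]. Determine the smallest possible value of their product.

xy = x(150 − x) is concave in x, so over [34, 116] it is minimized at an endpoint.
At the endpoint x = 34, y = 150 − 34 = 116, so xy = 34 × 116 = 3944.

3944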